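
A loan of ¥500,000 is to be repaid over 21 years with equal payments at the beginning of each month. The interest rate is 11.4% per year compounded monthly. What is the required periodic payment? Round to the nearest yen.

¥5,184

Level annuity due; solve PV = PMT × [(1 − (1+r)^−n)/r] × (1+r) for PMT.
Periodic rate r = 0.114/12 per month; n is counted in months.
With n = 252: PMT = 500,000 / ([(1 − (1+r)^−n)/r] × (1+r)) = ¥5,184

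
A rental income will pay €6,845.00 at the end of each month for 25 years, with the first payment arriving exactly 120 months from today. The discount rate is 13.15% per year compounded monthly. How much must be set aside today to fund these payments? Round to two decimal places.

€164,261.97

Ordinary annuity of 300 payments, first payment at period 120.
Periodic rate r = 0.1315/12 per month; n is counted in months.
The ordinary-annuity PV formula values the stream one period before the first payment (period 119); discount that back 119 periods:
PV₀ = 6,845 × [1 − (1+r)^−300] / r × (1+r)^−119 = €164,261.97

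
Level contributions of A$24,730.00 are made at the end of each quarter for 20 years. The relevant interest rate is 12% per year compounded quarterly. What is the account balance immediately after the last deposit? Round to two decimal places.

This is an ordinary annuity: 80 deposits of A$24,730.00 at the end of each quarter.
Periodic rate r = 0.12/4 per quarter; n is counted in quarters.
FV = PMT × [((1+r)^n − 1)/r] = 24,730 × [(1+r)^80 − 1] / r = A$7,947,307.45

A$7,947,307.45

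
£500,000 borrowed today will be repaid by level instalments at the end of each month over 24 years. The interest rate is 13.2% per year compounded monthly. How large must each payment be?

£5,746.06

Level ordinary annuity; solve PV = PMT × [(1 − (1+r)^−n)/r] for PMT.
Periodic rate r = 0.132/12 per month; n is counted in months.
With n = 288: PMT = 500,000 / ([(1 − (1+r)^−n)/r]) = £5,746.06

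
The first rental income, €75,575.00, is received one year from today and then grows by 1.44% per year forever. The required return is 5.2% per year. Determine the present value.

€2,009,973.40

Periodic rate r = 0.052 per year.
Growing perpetuity (Gordon): PV = PMT₁ / (r − g) = 75,575 / (r − 0.0144) = €2,009,973.40.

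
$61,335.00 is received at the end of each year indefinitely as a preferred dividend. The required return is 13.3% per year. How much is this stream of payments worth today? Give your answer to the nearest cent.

$461,165.41

Periodic rate r = 0.133 per year.
Level perpetuity: PV = PMT / r = 61,335 / (0.133) = $461,165.41.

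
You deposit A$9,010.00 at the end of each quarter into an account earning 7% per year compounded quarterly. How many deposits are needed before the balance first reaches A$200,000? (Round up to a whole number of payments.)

Periodic rate r = 0.07/4 per quarter; n is counted in quarters.
Ordinary annuity FV: 200,000 = 9,010 × [((1+r)^n − 1)/r].
(1+r)^n = 1 + 200,000 × r / 9,010, so n = ln(1 + 200,000·r/9,010) / ln(1+r) = 18.92.
Round up to a whole number of payments: n = 19.

19 payments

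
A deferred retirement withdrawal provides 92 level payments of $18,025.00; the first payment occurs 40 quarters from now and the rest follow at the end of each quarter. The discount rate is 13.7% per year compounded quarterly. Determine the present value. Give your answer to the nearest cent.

$135,133.79

Ordinary annuity of 92 payments, first payment at period 40.
Periodic rate r = 0.137/4 per quarter; n is counted in quarters.
The ordinary-annuity PV formula values the stream one period before the first payment (period 39); discount that back 39 periods:
PV₀ = 18,025 × [1 − (1+r)^−92] / r × (1+r)^−39 = $135,133.79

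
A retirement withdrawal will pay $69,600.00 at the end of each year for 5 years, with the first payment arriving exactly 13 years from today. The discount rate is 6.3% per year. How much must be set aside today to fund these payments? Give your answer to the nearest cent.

Ordinary annuity of 5 payments, first payment at period 13.
Periodic rate r = 0.063 per year.
The ordinary-annuity PV formula values the stream one period before the first payment (period 12); discount that back 12 periods:
PV₀ = 69,600 × [1 − (1+r)^−5] / r × (1+r)^−12 = $139,701.16

$139,701.16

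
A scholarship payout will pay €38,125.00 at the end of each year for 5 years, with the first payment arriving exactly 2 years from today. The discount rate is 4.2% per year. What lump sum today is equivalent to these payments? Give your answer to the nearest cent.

Ordinary annuity of 5 payments, first payment at period 2.
Periodic rate r = 0.042 per year.
The ordinary-annuity PV formula values the stream one period before the first payment (period 1); discount that back 1 periods:
PV₀ = 38,125 × [1 − (1+r)^−5] / r × (1+r)^−1 = €161,973.45

€161,973.45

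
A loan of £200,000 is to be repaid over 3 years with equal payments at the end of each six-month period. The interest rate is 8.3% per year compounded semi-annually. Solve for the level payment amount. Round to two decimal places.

Level ordinary annuity; solve PV = PMT × [(1 − (1+r)^−n)/r] for PMT.
Periodic rate r = 0.083/2 per half-year; n is counted in half-years.
With n = 6: PMT = 200,000 / ([(1 − (1+r)^−n)/r]) = £38,338.89

£38,338.89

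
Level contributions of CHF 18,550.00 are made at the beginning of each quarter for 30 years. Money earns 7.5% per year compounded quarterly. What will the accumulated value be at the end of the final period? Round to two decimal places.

This is an annuity due: 120 deposits of CHF 18,550.00 at the beginning of each quarter.
Periodic rate r = 0.075/4 per quarter; n is counted in quarters.
FV = PMT × [((1+r)^n − 1)/r] × (1+r) = 18,550 × [(1+r)^120 − 1] / r × (1+r) = CHF 8,357,485.23

CHF 8,357,485.23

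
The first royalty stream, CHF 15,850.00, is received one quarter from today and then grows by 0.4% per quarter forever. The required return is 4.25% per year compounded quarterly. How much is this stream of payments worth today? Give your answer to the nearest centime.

Periodic rate r = 0.0425/4 per quarter.
Growing perpetuity (Gordon): PV = PMT₁ / (r − g) = 15,850 / (r − 0.004) = CHF 2,392,452.83.

CHF 2,392,452.83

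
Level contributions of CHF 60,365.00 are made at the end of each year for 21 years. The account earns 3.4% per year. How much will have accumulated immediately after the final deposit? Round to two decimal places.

CHF 1,807,482.87

This is an ordinary annuity: 21 deposits of CHF 60,365.00 at the end of each year.
Periodic rate r = 0.034 per year.
FV = PMT × [((1+r)^n − 1)/r] = 60,365 × [(1+r)^21 − 1] / r = CHF 1,807,482.87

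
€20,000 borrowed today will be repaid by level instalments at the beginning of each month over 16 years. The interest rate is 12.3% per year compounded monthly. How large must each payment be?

€236.27

Level annuity due; solve PV = PMT × [(1 − (1+r)^−n)/r] × (1+r) for PMT.
Periodic rate r = 0.123/12 per month; n is counted in months.
With n = 192: PMT = 20,000 / ([(1 − (1+r)^−n)/r] × (1+r)) = €236.27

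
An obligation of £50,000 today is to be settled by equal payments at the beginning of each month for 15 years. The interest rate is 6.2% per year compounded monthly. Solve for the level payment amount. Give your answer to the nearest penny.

Level annuity due; solve PV = PMT × [(1 − (1+r)^−n)/r] × (1+r) for PMT.
Periodic rate r = 0.062/12 per month; n is counted in months.
With n = 180: PMT = 50,000 / ([(1 − (1+r)^−n)/r] × (1+r)) = £425.15

£425.15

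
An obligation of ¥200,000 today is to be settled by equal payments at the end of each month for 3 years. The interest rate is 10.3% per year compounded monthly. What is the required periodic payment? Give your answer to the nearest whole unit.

Level ordinary annuity; solve PV = PMT × [(1 − (1+r)^−n)/r] for PMT.
Periodic rate r = 0.103/12 per month; n is counted in months.
With n = 36: PMT = 200,000 / ([(1 − (1+r)^−n)/r]) = ¥6,482

¥6,482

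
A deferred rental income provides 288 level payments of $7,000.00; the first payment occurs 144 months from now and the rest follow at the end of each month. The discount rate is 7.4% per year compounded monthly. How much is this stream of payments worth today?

$391,021.60

Ordinary annuity of 288 payments, first payment at period 144.
Periodic rate r = 0.074/12 per month; n is counted in months.
The ordinary-annuity PV formula values the stream one period before the first payment (period 143); discount that back 143 periods:
PV₀ = 7,000 × [1 − (1+r)^−288] / r × (1+r)^−143 = $391,021.60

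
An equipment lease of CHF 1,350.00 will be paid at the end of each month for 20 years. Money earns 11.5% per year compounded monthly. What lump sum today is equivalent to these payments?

This is an ordinary annuity: 240 payments of CHF 1,350.00 at the end of each month.
Periodic rate r = 0.115/12 per month; n is counted in months.
PV = PMT × [(1 − (1+r)^−n)/r] = 1,350 × [1 − (1+r)^−240] / r = CHF 126,590.63

CHF 126,590.63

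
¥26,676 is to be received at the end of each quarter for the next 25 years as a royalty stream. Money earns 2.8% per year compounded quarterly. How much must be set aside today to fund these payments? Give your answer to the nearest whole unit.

This is an ordinary annuity: 100 payments of ¥26,676 at the end of each quarter.
Periodic rate r = 0.028/4 per quarter; n is counted in quarters.
PV = PMT × [(1 − (1+r)^−n)/r] = 26,676 × [1 − (1+r)^−100] / r = ¥1,913,821

¥1,913,821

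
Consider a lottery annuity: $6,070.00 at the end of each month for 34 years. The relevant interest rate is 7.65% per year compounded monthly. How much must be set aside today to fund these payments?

$880,921.78

This is an ordinary annuity: 408 payments of $6,070.00 at the end of each month.
Periodic rate r = 0.0765/12 per month; n is counted in months.
PV = PMT × [(1 − (1+r)^−n)/r] = 6,070 × [1 − (1+r)^−408] / r = $880,921.78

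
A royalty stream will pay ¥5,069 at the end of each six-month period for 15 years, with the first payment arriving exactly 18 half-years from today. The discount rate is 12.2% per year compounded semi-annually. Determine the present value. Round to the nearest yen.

¥25,229

Ordinary annuity of 30 payments, first payment at period 18.
Periodic rate r = 0.122/2 per half-year; n is counted in half-years.
The ordinary-annuity PV formula values the stream one period before the first payment (period 17); discount that back 17 periods:
PV₀ = 5,069 × [1 − (1+r)^−30] / r × (1+r)^−17 = ¥25,229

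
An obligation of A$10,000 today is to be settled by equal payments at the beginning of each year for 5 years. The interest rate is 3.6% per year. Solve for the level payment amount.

A$2,143.91

Level annuity due; solve PV = PMT × [(1 − (1+r)^−n)/r] × (1+r) for PMT.
Periodic rate r = 0.036 per year.
With n = 5: PMT = 10,000 / ([(1 − (1+r)^−n)/r] × (1+r)) = A$2,143.91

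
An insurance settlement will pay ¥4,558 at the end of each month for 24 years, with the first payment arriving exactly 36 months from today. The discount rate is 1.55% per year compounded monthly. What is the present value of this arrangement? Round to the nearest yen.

Ordinary annuity of 288 payments, first payment at period 36.
Periodic rate r = 0.0155/12 per month; n is counted in months.
The ordinary-annuity PV formula values the stream one period before the first payment (period 35); discount that back 35 periods:
PV₀ = 4,558 × [1 − (1+r)^−288] / r × (1+r)^−35 = ¥1,047,217

¥1,047,217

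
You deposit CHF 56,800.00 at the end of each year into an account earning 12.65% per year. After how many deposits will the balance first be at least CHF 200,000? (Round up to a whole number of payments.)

Periodic rate r = 0.1265 per year.
Ordinary annuity FV: 200,000 = 56,800 × [((1+r)^n − 1)/r].
(1+r)^n = 1 + 200,000 × r / 56,800, so n = ln(1 + 200,000·r/56,800) / ln(1+r) = 3.09.
Round up to a whole number of payments: n = 4.

4 payments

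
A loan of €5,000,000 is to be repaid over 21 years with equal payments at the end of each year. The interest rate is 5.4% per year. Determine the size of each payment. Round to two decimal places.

€403,826.44

Level ordinary annuity; solve PV = PMT × [(1 − (1+r)^−n)/r] for PMT.
Periodic rate r = 0.054 per year.
With n = 21: PMT = 5,000,000 / ([(1 − (1+r)^−n)/r]) = €403,826.44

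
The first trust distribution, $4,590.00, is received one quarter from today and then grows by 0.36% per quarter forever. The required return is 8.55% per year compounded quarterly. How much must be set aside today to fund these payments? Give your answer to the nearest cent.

Periodic rate r = 0.0855/4 per quarter.
Growing perpetuity (Gordon): PV = PMT₁ / (r − g) = 4,590 / (r − 0.0036) = $258,227.85.

$258,227.85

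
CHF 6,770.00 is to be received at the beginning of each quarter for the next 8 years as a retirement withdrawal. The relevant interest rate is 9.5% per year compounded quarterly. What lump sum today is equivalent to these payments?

CHF 154,129.05

This is an annuity due: 32 payments of CHF 6,770.00 at the beginning of each quarter.
Periodic rate r = 0.095/4 per quarter; n is counted in quarters.
PV = PMT × [(1 − (1+r)^−n)/r] × (1+r) = 6,770 × [1 − (1+r)^−32] / r × (1+r) = CHF 154,129.05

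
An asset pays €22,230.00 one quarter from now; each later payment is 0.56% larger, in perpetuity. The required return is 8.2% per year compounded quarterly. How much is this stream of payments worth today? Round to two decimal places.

Periodic rate r = 0.082/4 per quarter.
Growing perpetuity (Gordon): PV = PMT₁ / (r − g) = 22,230 / (r − 0.0056) = €1,491,946.31.

€1,491,946.31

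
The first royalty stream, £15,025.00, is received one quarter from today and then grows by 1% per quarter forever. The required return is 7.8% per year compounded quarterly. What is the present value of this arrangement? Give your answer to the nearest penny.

£1,581,578.95

Periodic rate r = 0.078/4 per quarter.
Growing perpetuity (Gordon): PV = PMT₁ / (r − g) = 15,025 / (r − 0.01) = £1,581,578.95.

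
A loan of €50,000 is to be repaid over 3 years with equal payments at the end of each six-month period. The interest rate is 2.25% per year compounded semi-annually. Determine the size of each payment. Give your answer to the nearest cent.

€8,664.52

Level ordinary annuity; solve PV = PMT × [(1 − (1+r)^−n)/r] for PMT.
Periodic rate r = 0.0225/2 per half-year; n is counted in half-years.
With n = 6: PMT = 50,000 / ([(1 − (1+r)^−n)/r]) = €8,664.52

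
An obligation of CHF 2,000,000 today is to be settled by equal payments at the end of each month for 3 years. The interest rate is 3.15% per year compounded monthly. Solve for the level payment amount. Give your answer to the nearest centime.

CHF 58,294.72

Level ordinary annuity; solve PV = PMT × [(1 − (1+r)^−n)/r] for PMT.
Periodic rate r = 0.0315/12 per month; n is counted in months.
With n = 36: PMT = 2,000,000 / ([(1 − (1+r)^−n)/r]) = CHF 58,294.72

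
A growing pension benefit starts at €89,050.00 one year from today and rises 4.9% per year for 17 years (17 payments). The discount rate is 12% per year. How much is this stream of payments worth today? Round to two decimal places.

€842,267.78

Periodic rate r = 0.12 per year.
Growing ordinary annuity: PV = PMT₁ × [1 − ((1+g)/(1+r))^n] / (r − g) = 89,050 × [1 − ((1+0.049)/(1+r))^17] / (r − 0.049) = €842,267.78.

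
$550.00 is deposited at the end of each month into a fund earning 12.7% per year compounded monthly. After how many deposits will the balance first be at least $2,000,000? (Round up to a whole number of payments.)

350 payments

Periodic rate r = 0.127/12 per month; n is counted in months.
Ordinary annuity FV: 2,000,000 = 550 × [((1+r)^n − 1)/r].
(1+r)^n = 1 + 2,000,000 × r / 550, so n = ln(1 + 2,000,000·r/550) / ln(1+r) = 349.17.
Round up to a whole number of payments: n = 350.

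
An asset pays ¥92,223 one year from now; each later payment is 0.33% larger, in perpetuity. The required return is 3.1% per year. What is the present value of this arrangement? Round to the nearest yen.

Periodic rate r = 0.031 per year.
Growing perpetuity (Gordon): PV = PMT₁ / (r − g) = 92,223 / (r − 0.0033) = ¥3,329,350.

¥3,329,350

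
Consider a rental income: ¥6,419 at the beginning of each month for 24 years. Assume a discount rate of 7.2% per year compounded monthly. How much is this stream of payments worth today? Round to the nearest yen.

This is an annuity due: 288 payments of ¥6,419 at the beginning of each month.
Periodic rate r = 0.072/12 per month; n is counted in months.
PV = PMT × [(1 − (1+r)^−n)/r] × (1+r) = 6,419 × [1 − (1+r)^−288] / r × (1+r) = ¥884,078

¥884,078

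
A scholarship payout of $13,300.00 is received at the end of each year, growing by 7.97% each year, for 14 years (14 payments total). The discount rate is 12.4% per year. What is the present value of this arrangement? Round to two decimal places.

Periodic rate r = 0.124 per year.
Growing ordinary annuity: PV = PMT₁ × [1 − ((1+g)/(1+r))^n] / (r − g) = 13,300 × [1 − ((1+0.0797)/(1+r))^14] / (r − 0.0797) = $129,238.78.

$129,238.78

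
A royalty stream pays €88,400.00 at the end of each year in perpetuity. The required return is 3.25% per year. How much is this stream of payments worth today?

€2,720,000.00

Periodic rate r = 0.0325 per year.
Level perpetuity: PV = PMT / r = 88,400 / (0.0325) = €2,720,000.00.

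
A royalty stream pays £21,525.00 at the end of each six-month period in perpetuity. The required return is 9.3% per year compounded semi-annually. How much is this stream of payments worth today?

£462,903.23

Periodic rate r = 0.093/2 per half-year.
Level perpetuity: PV = PMT / r = 21,525 / (0.093/2) = £462,903.23.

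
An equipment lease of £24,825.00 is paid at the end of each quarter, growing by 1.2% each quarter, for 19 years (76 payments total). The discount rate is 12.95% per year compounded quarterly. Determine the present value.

Periodic rate r = 0.1295/4 per quarter; n is counted in quarters.
Growing ordinary annuity: PV = PMT₁ × [1 − ((1+g)/(1+r))^n] / (r − g) = 24,825 × [1 − ((1+0.012)/(1+r))^76] / (r − 0.012) = £950,573.09.

£950,573.09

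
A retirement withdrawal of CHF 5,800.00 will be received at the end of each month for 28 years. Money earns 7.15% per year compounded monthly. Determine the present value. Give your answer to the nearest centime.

This is an ordinary annuity: 336 payments of CHF 5,800.00 at the end of each month.
Periodic rate r = 0.0715/12 per month; n is counted in months.
PV = PMT × [(1 − (1+r)^−n)/r] = 5,800 × [1 − (1+r)^−336] / r = CHF 841,167.44

CHF 841,167.44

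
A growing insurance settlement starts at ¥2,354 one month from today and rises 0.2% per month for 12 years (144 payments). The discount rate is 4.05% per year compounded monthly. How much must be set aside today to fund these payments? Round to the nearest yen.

Periodic rate r = 0.0405/12 per month; n is counted in months.
Growing ordinary annuity: PV = PMT₁ × [1 − ((1+g)/(1+r))^n] / (r − g) = 2,354 × [1 − ((1+0.002)/(1+r))^144] / (r − 0.002) = ¥306,781.

¥306,781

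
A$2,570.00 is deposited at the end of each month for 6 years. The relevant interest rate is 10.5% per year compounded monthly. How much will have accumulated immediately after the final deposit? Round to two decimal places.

A$256,257.62

This is an ordinary annuity: 72 deposits of A$2,570.00 at the end of each month.
Periodic rate r = 0.105/12 per month; n is counted in months.
FV = PMT × [((1+r)^n − 1)/r] = 2,570 × [(1+r)^72 − 1] / r = A$256,257.62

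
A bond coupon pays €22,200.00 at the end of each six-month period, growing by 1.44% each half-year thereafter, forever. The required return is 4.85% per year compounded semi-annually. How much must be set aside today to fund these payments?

Periodic rate r = 0.0485/2 per half-year.
Growing perpetuity (Gordon): PV = PMT₁ / (r − g) = 22,200 / (r − 0.0144) = €2,253,807.11.

€2,253,807.11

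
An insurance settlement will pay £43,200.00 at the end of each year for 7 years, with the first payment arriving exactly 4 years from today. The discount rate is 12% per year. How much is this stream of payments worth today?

Ordinary annuity of 7 payments, first payment at period 4.
Periodic rate r = 0.12 per year.
The ordinary-annuity PV formula values the stream one period before the first payment (period 3); discount that back 3 periods:
PV₀ = 43,200 × [1 − (1+r)^−7] / r × (1+r)^−3 = £140,330.52

£140,330.52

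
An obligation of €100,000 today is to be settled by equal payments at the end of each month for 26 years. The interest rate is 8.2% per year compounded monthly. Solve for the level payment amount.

€776.04

Level ordinary annuity; solve PV = PMT × [(1 − (1+r)^−n)/r] for PMT.
Periodic rate r = 0.082/12 per month; n is counted in months.
With n = 312: PMT = 100,000 / ([(1 − (1+r)^−n)/r]) = €776.04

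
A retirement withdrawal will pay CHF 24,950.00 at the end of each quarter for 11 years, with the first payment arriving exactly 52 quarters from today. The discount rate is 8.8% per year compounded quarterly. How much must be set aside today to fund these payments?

CHF 230,324.02

Ordinary annuity of 44 payments, first payment at period 52.
Periodic rate r = 0.088/4 per quarter; n is counted in quarters.
The ordinary-annuity PV formula values the stream one period before the first payment (period 51); discount that back 51 periods:
PV₀ = 24,950 × [1 − (1+r)^−44] / r × (1+r)^−51 = CHF 230,324.02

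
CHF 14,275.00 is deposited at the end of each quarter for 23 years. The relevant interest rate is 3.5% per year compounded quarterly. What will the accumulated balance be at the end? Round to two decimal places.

CHF 2,004,827.46

This is an ordinary annuity: 92 deposits of CHF 14,275.00 at the end of each quarter.
Periodic rate r = 0.035/4 per quarter; n is counted in quarters.
FV = PMT × [((1+r)^n − 1)/r] = 14,275 × [(1+r)^92 − 1] / r = CHF 2,004,827.46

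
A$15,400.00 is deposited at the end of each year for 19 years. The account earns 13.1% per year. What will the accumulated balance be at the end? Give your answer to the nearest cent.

A$1,101,541.59

This is an ordinary annuity: 19 deposits of A$15,400.00 at the end of each year.
Periodic rate r = 0.131 per year.
FV = PMT × [((1+r)^n − 1)/r] = 15,400 × [(1+r)^19 − 1] / r = A$1,101,541.59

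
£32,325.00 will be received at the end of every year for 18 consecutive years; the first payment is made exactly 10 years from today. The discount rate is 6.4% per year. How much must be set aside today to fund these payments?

Ordinary annuity of 18 payments, first payment at period 10.
Periodic rate r = 0.064 per year.
The ordinary-annuity PV formula values the stream one period before the first payment (period 9); discount that back 9 periods:
PV₀ = 32,325 × [1 − (1+r)^−18] / r × (1+r)^−9 = £194,381.26

£194,381.26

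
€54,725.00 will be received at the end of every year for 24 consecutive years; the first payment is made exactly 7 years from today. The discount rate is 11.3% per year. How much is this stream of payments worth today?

Ordinary annuity of 24 payments, first payment at period 7.
Periodic rate r = 0.113 per year.
The ordinary-annuity PV formula values the stream one period before the first payment (period 6); discount that back 6 periods:
PV₀ = 54,725 × [1 − (1+r)^−24] / r × (1+r)^−6 = €235,253.21

€235,253.21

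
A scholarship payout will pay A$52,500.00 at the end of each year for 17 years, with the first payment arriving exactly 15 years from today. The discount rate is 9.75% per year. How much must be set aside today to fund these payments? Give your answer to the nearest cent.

Ordinary annuity of 17 payments, first payment at period 15.
Periodic rate r = 0.0975 per year.
The ordinary-annuity PV formula values the stream one period before the first payment (period 14); discount that back 14 periods:
PV₀ = 52,500 × [1 − (1+r)^−17] / r × (1+r)^−14 = A$116,279.90

A$116,279.90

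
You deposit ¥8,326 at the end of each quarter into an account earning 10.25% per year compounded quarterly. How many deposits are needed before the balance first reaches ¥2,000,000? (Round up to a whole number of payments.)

Periodic rate r = 0.1025/4 per quarter; n is counted in quarters.
Ordinary annuity FV: 2,000,000 = 8,326 × [((1+r)^n − 1)/r].
(1+r)^n = 1 + 2,000,000 × r / 8,326, so n = ln(1 + 2,000,000·r/8,326) / ln(1+r) = 77.77.
Round up to a whole number of payments: n = 78.

78 payments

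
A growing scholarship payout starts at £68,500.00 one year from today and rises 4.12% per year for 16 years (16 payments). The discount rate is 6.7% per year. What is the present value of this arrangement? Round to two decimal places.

Periodic rate r = 0.067 per year.
Growing ordinary annuity: PV = PMT₁ × [1 − ((1+g)/(1+r))^n] / (r − g) = 68,500 × [1 − ((1+0.0412)/(1+r))^16] / (r − 0.0412) = £860,360.07.

£860,360.07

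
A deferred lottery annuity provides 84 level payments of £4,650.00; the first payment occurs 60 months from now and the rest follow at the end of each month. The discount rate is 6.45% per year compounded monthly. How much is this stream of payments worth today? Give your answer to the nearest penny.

£228,609.54

Ordinary annuity of 84 payments, first payment at period 60.
Periodic rate r = 0.0645/12 per month; n is counted in months.
The ordinary-annuity PV formula values the stream one period before the first payment (period 59); discount that back 59 periods:
PV₀ = 4,650 × [1 − (1+r)^−84] / r × (1+r)^−59 = £228,609.54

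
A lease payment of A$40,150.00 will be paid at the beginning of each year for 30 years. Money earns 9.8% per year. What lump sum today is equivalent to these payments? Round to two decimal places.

A$422,617.39

This is an annuity due: 30 payments of A$40,150.00 at the beginning of each year.
Periodic rate r = 0.098 per year.
PV = PMT × [(1 − (1+r)^−n)/r] × (1+r) = 40,150 × [1 − (1+r)^−30] / r × (1+r) = A$422,617.39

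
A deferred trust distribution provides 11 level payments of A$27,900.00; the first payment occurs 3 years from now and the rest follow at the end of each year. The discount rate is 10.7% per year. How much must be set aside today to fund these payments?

A$143,226.57

Ordinary annuity of 11 payments, first payment at period 3.
Periodic rate r = 0.107 per year.
The ordinary-annuity PV formula values the stream one period before the first payment (period 2); discount that back 2 periods:
PV₀ = 27,900 × [1 − (1+r)^−11] / r × (1+r)^−2 = A$143,226.57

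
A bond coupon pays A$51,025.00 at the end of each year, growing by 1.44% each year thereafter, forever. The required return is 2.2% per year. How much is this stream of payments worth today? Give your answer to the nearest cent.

A$6,713,815.79

Periodic rate r = 0.022 per year.
Growing perpetuity (Gordon): PV = PMT₁ / (r − g) = 51,025 / (r − 0.0144) = A$6,713,815.79.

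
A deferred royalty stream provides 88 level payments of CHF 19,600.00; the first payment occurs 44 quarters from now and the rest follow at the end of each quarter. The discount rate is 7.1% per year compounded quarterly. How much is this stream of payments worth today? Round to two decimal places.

CHF 408,018.85

Ordinary annuity of 88 payments, first payment at period 44.
Periodic rate r = 0.071/4 per quarter; n is counted in quarters.
The ordinary-annuity PV formula values the stream one period before the first payment (period 43); discount that back 43 periods:
PV₀ = 19,600 × [1 − (1+r)^−88] / r × (1+r)^−43 = CHF 408,018.85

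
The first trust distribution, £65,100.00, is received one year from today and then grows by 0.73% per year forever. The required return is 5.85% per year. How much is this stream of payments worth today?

£1,271,484.38

Periodic rate r = 0.0585 per year.
Growing perpetuity (Gordon): PV = PMT₁ / (r − g) = 65,100 / (r − 0.0073) = £1,271,484.38.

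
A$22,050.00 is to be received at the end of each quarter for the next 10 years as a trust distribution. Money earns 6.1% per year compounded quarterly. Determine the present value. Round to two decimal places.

This is an ordinary annuity: 40 payments of A$22,050.00 at the end of each quarter.
Periodic rate r = 0.061/4 per quarter; n is counted in quarters.
PV = PMT × [(1 − (1+r)^−n)/r] = 22,050 × [1 − (1+r)^−40] / r = A$656,643.95

A$656,643.95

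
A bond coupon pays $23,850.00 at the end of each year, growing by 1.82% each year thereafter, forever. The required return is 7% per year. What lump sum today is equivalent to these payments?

$460,424.71

Periodic rate r = 0.07 per year.
Growing perpetuity (Gordon): PV = PMT₁ / (r − g) = 23,850 / (r − 0.0182) = $460,424.71.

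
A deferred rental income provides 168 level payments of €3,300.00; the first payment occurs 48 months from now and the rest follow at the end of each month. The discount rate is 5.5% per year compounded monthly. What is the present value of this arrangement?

€311,383.67

Ordinary annuity of 168 payments, first payment at period 48.
Periodic rate r = 0.055/12 per month; n is counted in months.
The ordinary-annuity PV formula values the stream one period before the first payment (period 47); discount that back 47 periods:
PV₀ = 3,300 × [1 − (1+r)^−168] / r × (1+r)^−47 = €311,383.67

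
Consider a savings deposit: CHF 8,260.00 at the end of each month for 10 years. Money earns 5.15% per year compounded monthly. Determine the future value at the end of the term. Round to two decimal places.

CHF 1,292,977.57

This is an ordinary annuity: 120 deposits of CHF 8,260.00 at the end of each month.
Periodic rate r = 0.0515/12 per month; n is counted in months.
FV = PMT × [((1+r)^n − 1)/r] = 8,260 × [(1+r)^120 − 1] / r = CHF 1,292,977.57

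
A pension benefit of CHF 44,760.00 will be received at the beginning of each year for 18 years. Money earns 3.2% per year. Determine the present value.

CHF 624,696.03

This is an annuity due: 18 payments of CHF 44,760.00 at the beginning of each year.
Periodic rate r = 0.032 per year.
PV = PMT × [(1 − (1+r)^−n)/r] × (1+r) = 44,760 × [1 − (1+r)^−18] / r × (1+r) = CHF 624,696.03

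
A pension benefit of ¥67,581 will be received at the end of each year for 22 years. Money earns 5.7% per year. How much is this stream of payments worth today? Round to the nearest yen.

This is an ordinary annuity: 22 payments of ¥67,581 at the end of each year.
Periodic rate r = 0.057 per year.
PV = PMT × [(1 − (1+r)^−n)/r] = 67,581 × [1 − (1+r)^−22] / r = ¥835,445

¥835,445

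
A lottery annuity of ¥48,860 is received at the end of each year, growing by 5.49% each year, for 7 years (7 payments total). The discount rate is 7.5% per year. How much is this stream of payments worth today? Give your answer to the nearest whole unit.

Periodic rate r = 0.075 per year.
Growing ordinary annuity: PV = PMT₁ × [1 − ((1+g)/(1+r))^n] / (r − g) = 48,860 × [1 − ((1+0.0549)/(1+r))^7] / (r − 0.0549) = ¥300,858.

¥300,858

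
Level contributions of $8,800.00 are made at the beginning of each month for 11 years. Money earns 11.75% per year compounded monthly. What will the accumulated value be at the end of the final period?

This is an annuity due: 132 deposits of $8,800.00 at the beginning of each month.
Periodic rate r = 0.1175/12 per month; n is counted in months.
FV = PMT × [((1+r)^n − 1)/r] × (1+r) = 8,800 × [(1+r)^132 − 1] / r × (1+r) = $2,376,854.36

$2,376,854.36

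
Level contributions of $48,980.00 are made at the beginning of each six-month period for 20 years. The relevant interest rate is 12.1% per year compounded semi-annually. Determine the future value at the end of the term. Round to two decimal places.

This is an annuity due: 40 deposits of $48,980.00 at the beginning of each six-month period.
Periodic rate r = 0.121/2 per half-year; n is counted in half-years.
FV = PMT × [((1+r)^n − 1)/r] × (1+r) = 48,980 × [(1+r)^40 − 1] / r × (1+r) = $8,140,572.91

$8,140,572.91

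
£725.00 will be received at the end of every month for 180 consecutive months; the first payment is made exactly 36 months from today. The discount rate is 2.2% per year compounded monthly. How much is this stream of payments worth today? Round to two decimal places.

£104,170.14

Ordinary annuity of 180 payments, first payment at period 36.
Periodic rate r = 0.022/12 per month; n is counted in months.
The ordinary-annuity PV formula values the stream one period before the first payment (period 35); discount that back 35 periods:
PV₀ = 725 × [1 − (1+r)^−180] / r × (1+r)^−35 = £104,170.14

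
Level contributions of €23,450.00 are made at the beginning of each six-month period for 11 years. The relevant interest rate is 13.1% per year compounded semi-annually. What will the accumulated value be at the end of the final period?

This is an annuity due: 22 deposits of €23,450.00 at the beginning of each six-month period.
Periodic rate r = 0.131/2 per half-year; n is counted in half-years.
FV = PMT × [((1+r)^n − 1)/r] × (1+r) = 23,450 × [(1+r)^22 − 1] / r × (1+r) = €1,158,925.80

€1,158,925.80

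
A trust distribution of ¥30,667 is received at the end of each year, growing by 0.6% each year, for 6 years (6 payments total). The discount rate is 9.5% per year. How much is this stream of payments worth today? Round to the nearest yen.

¥137,376

Periodic rate r = 0.095 per year.
Growing ordinary annuity: PV = PMT₁ × [1 − ((1+g)/(1+r))^n] / (r − g) = 30,667 × [1 − ((1+0.006)/(1+r))^6] / (r − 0.006) = ¥137,376.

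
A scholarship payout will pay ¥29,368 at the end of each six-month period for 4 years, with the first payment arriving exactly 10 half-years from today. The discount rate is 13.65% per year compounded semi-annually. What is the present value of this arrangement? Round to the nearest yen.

¥97,463

Ordinary annuity of 8 payments, first payment at period 10.
Periodic rate r = 0.1365/2 per half-year; n is counted in half-years.
The ordinary-annuity PV formula values the stream one period before the first payment (period 9); discount that back 9 periods:
PV₀ = 29,368 × [1 − (1+r)^−8] / r × (1+r)^−9 = ¥97,463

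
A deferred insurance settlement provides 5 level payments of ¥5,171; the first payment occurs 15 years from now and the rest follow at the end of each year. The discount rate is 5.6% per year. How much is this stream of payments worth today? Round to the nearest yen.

¥10,269

Ordinary annuity of 5 payments, first payment at period 15.
Periodic rate r = 0.056 per year.
The ordinary-annuity PV formula values the stream one period before the first payment (period 14); discount that back 14 periods:
PV₀ = 5,171 × [1 − (1+r)^−5] / r × (1+r)^−14 = ¥10,269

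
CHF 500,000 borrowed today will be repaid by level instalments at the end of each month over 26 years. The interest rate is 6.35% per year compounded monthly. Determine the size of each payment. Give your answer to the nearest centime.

CHF 3,277.36

Level ordinary annuity; solve PV = PMT × [(1 − (1+r)^−n)/r] for PMT.
Periodic rate r = 0.0635/12 per month; n is counted in months.
With n = 312: PMT = 500,000 / ([(1 − (1+r)^−n)/r]) = CHF 3,277.36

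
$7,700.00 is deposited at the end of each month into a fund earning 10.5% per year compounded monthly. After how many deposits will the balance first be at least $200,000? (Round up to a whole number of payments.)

Periodic rate r = 0.105/12 per month; n is counted in months.
Ordinary annuity FV: 200,000 = 7,700 × [((1+r)^n − 1)/r].
(1+r)^n = 1 + 200,000 × r / 7,700, so n = ln(1 + 200,000·r/7,700) / ln(1+r) = 23.51.
Round up to a whole number of payments: n = 24.

24 payments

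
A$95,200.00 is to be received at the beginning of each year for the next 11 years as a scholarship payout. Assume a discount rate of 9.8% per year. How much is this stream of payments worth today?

A$685,222.61

This is an annuity due: 11 payments of A$95,200.00 at the beginning of each year.
Periodic rate r = 0.098 per year.
PV = PMT × [(1 − (1+r)^−n)/r] × (1+r) = 95,200 × [1 − (1+r)^−11] / r × (1+r) = A$685,222.61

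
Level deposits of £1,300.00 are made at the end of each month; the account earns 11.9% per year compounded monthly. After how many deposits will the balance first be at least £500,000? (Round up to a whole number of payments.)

Periodic rate r = 0.119/12 per month; n is counted in months.
Ordinary annuity FV: 500,000 = 1,300 × [((1+r)^n − 1)/r].
(1+r)^n = 1 + 500,000 × r / 1,300, so n = ln(1 + 500,000·r/1,300) / ln(1+r) = 159.26.
Round up to a whole number of payments: n = 160.

160 payments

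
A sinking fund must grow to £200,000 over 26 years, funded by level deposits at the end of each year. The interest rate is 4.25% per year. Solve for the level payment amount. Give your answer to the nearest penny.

Level ordinary annuity; solve FV = PMT × [((1+r)^n − 1)/r] for PMT.
Periodic rate r = 0.0425 per year.
With n = 26: PMT = 200,000 / ([((1+r)^n − 1)/r]) = £4,356.61

£4,356.61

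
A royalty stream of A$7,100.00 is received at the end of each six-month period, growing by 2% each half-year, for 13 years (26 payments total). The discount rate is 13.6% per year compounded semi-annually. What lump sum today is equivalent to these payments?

Periodic rate r = 0.136/2 per half-year; n is counted in half-years.
Growing ordinary annuity: PV = PMT₁ × [1 − ((1+g)/(1+r))^n] / (r − g) = 7,100 × [1 − ((1+0.02)/(1+r))^26] / (r − 0.02) = A$103,169.14.

A$103,169.14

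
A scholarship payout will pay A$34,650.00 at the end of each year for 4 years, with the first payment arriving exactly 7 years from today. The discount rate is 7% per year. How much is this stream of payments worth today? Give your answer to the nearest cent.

A$78,206.50

Ordinary annuity of 4 payments, first payment at period 7.
Periodic rate r = 0.07 per year.
The ordinary-annuity PV formula values the stream one period before the first payment (period 6); discount that back 6 periods:
PV₀ = 34,650 × [1 − (1+r)^−4] / r × (1+r)^−6 = A$78,206.50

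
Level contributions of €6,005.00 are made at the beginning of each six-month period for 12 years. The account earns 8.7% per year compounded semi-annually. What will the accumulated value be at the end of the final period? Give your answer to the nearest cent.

This is an annuity due: 24 deposits of €6,005.00 at the beginning of each six-month period.
Periodic rate r = 0.087/2 per half-year; n is counted in half-years.
FV = PMT × [((1+r)^n − 1)/r] × (1+r) = 6,005 × [(1+r)^24 − 1] / r × (1+r) = €256,202.48

€256,202.48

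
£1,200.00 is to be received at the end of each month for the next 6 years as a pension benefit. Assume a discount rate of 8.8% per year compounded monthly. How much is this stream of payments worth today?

£66,940.25

This is an ordinary annuity: 72 payments of £1,200.00 at the end of each month.
Periodic rate r = 0.088/12 per month; n is counted in months.
PV = PMT × [(1 − (1+r)^−n)/r] = 1,200 × [1 − (1+r)^−72] / r = £66,940.25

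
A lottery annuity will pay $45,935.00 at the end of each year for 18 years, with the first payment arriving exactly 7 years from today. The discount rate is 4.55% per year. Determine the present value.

Ordinary annuity of 18 payments, first payment at period 7.
Periodic rate r = 0.0455 per year.
The ordinary-annuity PV formula values the stream one period before the first payment (period 6); discount that back 6 periods:
PV₀ = 45,935 × [1 − (1+r)^−18] / r × (1+r)^−6 = $425,994.58

$425,994.58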